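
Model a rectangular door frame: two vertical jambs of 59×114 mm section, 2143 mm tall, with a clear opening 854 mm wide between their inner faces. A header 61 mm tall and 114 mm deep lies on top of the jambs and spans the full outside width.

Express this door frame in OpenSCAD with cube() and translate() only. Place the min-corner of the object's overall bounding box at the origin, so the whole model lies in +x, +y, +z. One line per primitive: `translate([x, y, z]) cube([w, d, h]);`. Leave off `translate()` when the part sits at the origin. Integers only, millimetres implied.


cube([59, 114, 2143]);
translate([913, 0, 0]) cube([59, 114, 2143]);
translate([0, 0, 2143]) cube([972, 114, 61]);


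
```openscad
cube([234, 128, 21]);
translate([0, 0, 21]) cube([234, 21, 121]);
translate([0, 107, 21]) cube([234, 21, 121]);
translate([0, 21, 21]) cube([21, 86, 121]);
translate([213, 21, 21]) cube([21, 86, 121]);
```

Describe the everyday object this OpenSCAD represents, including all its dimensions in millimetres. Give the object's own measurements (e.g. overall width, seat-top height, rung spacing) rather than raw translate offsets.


An open-topped rectangular box: outside dimensions 234×128×142 mm, with a uniform wall and base thickness of 21 mm. The base is a full 234×128 slab on the floor; four walls sit on top of the base. The front and back walls (the −y and +y sides) span the full width; the two side walls fit between them.


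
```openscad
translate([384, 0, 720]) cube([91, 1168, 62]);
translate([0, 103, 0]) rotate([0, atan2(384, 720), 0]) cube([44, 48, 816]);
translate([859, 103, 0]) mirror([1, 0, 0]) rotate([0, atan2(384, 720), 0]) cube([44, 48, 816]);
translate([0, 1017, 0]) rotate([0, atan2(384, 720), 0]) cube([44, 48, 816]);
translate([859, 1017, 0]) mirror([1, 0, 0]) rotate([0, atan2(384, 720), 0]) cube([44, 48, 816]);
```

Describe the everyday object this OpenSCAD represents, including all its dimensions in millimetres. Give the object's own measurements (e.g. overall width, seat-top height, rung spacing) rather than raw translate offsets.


A sawhorse. A 91×1168×62 mm beam (x, y, z) sits on two A-frame leg pairs. Each pair is two raked legs of 44×48 mm section (48 mm along y) splaying symmetrically in x. Each leg rises 720 mm vertically over 384 mm of horizontal reach and is 816 mm long along its own axis. Every leg's outer bottom edge rests on the floor and its outer top edge meets a bottom edge of the beam — the left legs (tilting toward +x) meet the beam's −x bottom edge, the right legs (their mirror images, tilting toward −x) meet its +x bottom edge — so the leg tops tuck under the beam, the beam's underside is 720 mm above the floor, and the feet are 859 mm apart outside-to-outside with the beam centred between them. The two leg pairs are set in 103 mm from either end of the beam.


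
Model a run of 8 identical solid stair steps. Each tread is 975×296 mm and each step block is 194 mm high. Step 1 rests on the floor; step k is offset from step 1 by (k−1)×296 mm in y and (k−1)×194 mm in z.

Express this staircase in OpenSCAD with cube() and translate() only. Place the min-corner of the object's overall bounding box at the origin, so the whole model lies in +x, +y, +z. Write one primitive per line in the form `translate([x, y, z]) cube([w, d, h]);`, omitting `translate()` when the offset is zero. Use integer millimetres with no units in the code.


cube([975, 296, 194]);
translate([0, 296, 194]) cube([975, 296, 194]);
translate([0, 592, 388]) cube([975, 296, 194]);
translate([0, 888, 582]) cube([975, 296, 194]);
translate([0, 1184, 776]) cube([975, 296, 194]);
translate([0, 1480, 970]) cube([975, 296, 194]);
translate([0, 1776, 1164]) cube([975, 296, 194]);
translate([0, 2072, 1358]) cube([975, 296, 194]);


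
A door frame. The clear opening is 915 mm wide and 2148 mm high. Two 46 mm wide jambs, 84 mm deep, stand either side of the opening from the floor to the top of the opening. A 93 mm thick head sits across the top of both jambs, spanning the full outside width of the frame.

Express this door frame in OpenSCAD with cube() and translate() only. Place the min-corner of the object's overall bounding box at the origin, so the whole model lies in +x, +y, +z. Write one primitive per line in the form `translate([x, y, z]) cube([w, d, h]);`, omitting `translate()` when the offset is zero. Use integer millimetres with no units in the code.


cube([46, 84, 2148]);
translate([961, 0, 0]) cube([46, 84, 2148]);
translate([0, 0, 2148]) cube([1007, 84, 93]);


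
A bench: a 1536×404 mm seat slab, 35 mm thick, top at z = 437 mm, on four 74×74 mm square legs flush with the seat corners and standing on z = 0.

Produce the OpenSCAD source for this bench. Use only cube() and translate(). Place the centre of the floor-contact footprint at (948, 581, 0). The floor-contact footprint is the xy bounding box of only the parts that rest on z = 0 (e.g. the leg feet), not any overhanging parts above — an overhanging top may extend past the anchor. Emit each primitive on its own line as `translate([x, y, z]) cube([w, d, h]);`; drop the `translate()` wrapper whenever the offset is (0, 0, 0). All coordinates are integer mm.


// leg_h = 437 − 35 = 402
translate([180, 379, 402]) cube([1536, 404, 35]);
translate([180, 379, 0]) cube([74, 74, 402]);
translate([180, 709, 0]) cube([74, 74, 402]);
translate([1642, 379, 0]) cube([74, 74, 402]);
translate([1642, 709, 0]) cube([74, 74, 402]);


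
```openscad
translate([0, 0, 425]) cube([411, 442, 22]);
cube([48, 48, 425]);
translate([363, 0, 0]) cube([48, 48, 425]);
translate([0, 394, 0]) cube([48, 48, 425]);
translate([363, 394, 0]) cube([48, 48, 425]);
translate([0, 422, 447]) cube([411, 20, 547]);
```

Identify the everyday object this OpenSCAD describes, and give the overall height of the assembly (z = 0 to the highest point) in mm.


A chair. The overall height is 994 mm.

A slab on four corner posts with a tall panel at the back — a chair. The seat slab sits at z = 425 with thickness 22, and the 547 mm backrest starts at the seat top, so the overall height is 425 + 22 + 547 = 994 mm.


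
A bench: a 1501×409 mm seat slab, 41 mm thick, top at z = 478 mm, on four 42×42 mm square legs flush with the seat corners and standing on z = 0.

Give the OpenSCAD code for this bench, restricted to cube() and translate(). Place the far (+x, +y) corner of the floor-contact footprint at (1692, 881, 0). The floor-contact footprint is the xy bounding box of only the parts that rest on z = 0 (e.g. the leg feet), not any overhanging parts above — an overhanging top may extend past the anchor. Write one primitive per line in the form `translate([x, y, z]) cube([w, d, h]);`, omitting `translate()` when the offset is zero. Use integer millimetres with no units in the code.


translate([191, 472, 437]) cube([1501, 409, 41]);
translate([191, 472, 0]) cube([42, 42, 437]);
translate([191, 839, 0]) cube([42, 42, 437]);
translate([1650, 472, 0]) cube([42, 42, 437]);
translate([1650, 839, 0]) cube([42, 42, 437]);


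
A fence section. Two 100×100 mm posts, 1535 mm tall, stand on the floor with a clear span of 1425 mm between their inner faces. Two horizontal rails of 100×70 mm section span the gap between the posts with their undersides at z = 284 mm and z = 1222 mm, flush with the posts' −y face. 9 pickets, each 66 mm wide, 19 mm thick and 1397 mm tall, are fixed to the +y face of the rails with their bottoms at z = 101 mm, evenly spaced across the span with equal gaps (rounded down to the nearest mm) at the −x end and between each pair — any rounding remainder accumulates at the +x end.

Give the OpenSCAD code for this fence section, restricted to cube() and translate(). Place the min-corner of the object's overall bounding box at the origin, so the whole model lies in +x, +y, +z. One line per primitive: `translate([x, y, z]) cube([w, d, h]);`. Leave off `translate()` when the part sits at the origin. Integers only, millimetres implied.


cube([100, 100, 1535]);
translate([1525, 0, 0]) cube([100, 100, 1535]);
translate([100, 0, 284]) cube([1425, 100, 70]);
translate([100, 0, 1222]) cube([1425, 100, 70]);
translate([183, 100, 101]) cube([66, 19, 1397]);
translate([332, 100, 101]) cube([66, 19, 1397]);
translate([481, 100, 101]) cube([66, 19, 1397]);
translate([630, 100, 101]) cube([66, 19, 1397]);
translate([779, 100, 101]) cube([66, 19, 1397]);
translate([928, 100, 101]) cube([66, 19, 1397]);
translate([1077, 100, 101]) cube([66, 19, 1397]);
translate([1226, 100, 101]) cube([66, 19, 1397]);
translate([1375, 100, 101]) cube([66, 19, 1397]);


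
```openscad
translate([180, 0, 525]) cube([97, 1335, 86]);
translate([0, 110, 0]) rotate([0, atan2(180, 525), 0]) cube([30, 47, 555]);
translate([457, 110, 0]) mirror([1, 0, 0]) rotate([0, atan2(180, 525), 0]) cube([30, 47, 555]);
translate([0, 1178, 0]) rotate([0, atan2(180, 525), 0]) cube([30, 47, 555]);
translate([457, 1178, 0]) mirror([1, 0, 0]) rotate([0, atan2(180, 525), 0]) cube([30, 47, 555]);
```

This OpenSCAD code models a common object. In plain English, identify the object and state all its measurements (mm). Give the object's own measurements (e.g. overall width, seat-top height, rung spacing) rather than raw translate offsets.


A sawhorse. A 97×1335×86 mm beam (x, y, z) sits on two A-frame leg pairs. Each pair is two raked legs of 30×47 mm section (47 mm along y) splaying symmetrically in x. Each leg rises 525 mm vertically over 180 mm of horizontal reach and is 555 mm long along its own axis. Every leg's outer bottom edge rests on the floor and its outer top edge meets a bottom edge of the beam — the left legs (tilting toward +x) meet the beam's −x bottom edge, the right legs (their mirror images, tilting toward −x) meet its +x bottom edge — so the leg tops tuck under the beam, the beam's underside is 525 mm above the floor, and the feet are 457 mm apart outside-to-outside with the beam centred between them. The two leg pairs are set in 110 mm from either end of the beam.


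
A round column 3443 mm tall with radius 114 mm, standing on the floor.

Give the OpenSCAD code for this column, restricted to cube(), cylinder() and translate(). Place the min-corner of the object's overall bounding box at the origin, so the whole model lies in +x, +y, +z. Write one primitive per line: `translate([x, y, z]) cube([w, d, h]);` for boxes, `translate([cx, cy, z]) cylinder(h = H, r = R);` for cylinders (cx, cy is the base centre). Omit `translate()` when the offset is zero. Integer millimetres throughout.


translate([114, 114, 0]) cylinder(h = 3443, r = 114);


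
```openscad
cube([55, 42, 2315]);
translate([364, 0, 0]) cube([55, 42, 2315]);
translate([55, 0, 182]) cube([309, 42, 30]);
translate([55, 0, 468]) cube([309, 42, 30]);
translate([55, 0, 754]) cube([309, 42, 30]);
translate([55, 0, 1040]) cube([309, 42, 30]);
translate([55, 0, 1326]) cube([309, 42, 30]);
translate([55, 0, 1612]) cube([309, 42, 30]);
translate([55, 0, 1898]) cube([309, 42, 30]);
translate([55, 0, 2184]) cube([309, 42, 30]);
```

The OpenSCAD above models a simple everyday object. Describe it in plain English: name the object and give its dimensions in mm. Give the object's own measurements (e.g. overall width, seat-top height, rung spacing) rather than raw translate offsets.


A straight ladder. Two 55×42 mm vertical rails, 2315 mm tall, stand 419 mm apart (outside-to-outside) with their front faces coplanar on the −y side. 8 rungs, each 42 mm deep and 30 mm tall, span between the inner faces of the rails, front faces flush with the rails. The lowest rung's underside is at z = 182 mm and rungs are spaced 286 mm apart (underside to underside).


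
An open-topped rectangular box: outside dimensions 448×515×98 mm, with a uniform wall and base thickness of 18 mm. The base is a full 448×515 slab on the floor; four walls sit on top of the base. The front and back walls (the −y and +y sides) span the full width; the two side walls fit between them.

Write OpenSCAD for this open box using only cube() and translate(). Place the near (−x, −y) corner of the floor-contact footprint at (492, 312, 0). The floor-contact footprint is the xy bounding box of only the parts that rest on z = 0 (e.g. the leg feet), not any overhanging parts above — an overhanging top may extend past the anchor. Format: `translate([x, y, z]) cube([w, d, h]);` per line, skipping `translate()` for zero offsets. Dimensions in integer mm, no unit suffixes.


translate([492, 312, 0]) cube([448, 515, 18]);
translate([492, 312, 18]) cube([448, 18, 80]);
translate([492, 809, 18]) cube([448, 18, 80]);
translate([492, 330, 18]) cube([18, 479, 80]);
translate([922, 330, 18]) cube([18, 479, 80]);


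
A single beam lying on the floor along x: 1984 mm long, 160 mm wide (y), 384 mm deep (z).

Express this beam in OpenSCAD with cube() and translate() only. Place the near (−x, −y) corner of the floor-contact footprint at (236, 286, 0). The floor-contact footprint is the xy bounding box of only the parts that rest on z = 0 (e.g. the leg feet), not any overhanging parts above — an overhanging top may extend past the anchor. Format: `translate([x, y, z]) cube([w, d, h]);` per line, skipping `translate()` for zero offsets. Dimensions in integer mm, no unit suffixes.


translate([236, 286, 0]) cube([1984, 160, 384]);


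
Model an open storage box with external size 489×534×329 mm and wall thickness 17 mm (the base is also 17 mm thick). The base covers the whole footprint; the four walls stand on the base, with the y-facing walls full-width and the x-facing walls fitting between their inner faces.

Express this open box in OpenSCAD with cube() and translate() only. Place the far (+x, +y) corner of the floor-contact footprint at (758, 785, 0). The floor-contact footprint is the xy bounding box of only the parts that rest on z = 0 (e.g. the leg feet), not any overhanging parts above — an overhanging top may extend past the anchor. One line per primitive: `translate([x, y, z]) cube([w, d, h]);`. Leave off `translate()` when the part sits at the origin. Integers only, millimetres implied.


translate([269, 251, 0]) cube([489, 534, 17]);
translate([269, 251, 17]) cube([489, 17, 312]);
translate([269, 768, 17]) cube([489, 17, 312]);
translate([269, 268, 17]) cube([17, 500, 312]);
translate([741, 268, 17]) cube([17, 500, 312]);


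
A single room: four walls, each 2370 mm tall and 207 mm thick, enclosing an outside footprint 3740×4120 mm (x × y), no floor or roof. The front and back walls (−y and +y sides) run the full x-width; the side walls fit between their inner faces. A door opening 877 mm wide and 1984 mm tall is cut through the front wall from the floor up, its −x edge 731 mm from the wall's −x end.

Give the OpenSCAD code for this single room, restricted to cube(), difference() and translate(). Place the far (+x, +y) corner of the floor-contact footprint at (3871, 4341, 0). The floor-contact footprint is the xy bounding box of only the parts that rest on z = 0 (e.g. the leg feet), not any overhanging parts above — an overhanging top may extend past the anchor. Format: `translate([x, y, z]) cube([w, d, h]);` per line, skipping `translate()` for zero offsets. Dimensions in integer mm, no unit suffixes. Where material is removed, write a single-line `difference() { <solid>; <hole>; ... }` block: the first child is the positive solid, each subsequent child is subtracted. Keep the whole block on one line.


difference() { translate([131, 221, 0]) cube([3740, 207, 2370]); translate([862, 221, 0]) cube([877, 207, 1984]); }
translate([131, 4134, 0]) cube([3740, 207, 2370]);
translate([131, 428, 0]) cube([207, 3706, 2370]);
translate([3664, 428, 0]) cube([207, 3706, 2370]);


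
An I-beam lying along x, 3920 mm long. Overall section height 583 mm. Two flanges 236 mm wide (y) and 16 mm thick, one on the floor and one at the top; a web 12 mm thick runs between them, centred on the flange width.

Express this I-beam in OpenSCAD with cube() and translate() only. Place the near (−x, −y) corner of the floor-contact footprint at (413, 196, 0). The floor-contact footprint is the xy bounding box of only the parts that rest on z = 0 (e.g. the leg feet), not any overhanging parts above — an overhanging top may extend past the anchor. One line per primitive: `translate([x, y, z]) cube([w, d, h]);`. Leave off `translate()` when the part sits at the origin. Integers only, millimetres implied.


translate([413, 196, 0]) cube([3920, 236, 16]);
translate([413, 308, 16]) cube([3920, 12, 551]);
translate([413, 196, 567]) cube([3920, 236, 16]);


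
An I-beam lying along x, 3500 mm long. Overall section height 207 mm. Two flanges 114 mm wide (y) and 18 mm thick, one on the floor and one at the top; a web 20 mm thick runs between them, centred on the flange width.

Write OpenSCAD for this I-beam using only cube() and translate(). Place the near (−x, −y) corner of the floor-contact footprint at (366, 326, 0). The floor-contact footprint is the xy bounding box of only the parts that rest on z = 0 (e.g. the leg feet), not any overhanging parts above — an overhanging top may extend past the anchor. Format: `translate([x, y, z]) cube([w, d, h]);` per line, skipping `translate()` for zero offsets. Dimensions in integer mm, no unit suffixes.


translate([366, 326, 0]) cube([3500, 114, 18]);
translate([366, 373, 18]) cube([3500, 20, 171]);
translate([366, 326, 189]) cube([3500, 114, 18]);


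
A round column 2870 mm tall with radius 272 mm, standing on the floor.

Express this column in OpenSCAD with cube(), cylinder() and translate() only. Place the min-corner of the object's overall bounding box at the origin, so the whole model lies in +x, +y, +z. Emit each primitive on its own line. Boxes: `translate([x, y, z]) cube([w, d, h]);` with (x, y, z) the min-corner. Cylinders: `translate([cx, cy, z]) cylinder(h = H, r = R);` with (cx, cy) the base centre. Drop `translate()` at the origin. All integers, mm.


translate([272, 272, 0]) cylinder(h = 2870, r = 272);


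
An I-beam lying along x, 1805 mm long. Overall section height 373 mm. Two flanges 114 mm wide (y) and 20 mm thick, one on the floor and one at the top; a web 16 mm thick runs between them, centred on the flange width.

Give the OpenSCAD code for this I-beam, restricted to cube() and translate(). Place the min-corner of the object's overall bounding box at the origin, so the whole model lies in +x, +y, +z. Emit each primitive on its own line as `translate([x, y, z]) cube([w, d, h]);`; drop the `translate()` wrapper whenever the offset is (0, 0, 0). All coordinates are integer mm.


cube([1805, 114, 20]);
translate([0, 49, 20]) cube([1805, 16, 333]);
translate([0, 0, 353]) cube([1805, 114, 20]);


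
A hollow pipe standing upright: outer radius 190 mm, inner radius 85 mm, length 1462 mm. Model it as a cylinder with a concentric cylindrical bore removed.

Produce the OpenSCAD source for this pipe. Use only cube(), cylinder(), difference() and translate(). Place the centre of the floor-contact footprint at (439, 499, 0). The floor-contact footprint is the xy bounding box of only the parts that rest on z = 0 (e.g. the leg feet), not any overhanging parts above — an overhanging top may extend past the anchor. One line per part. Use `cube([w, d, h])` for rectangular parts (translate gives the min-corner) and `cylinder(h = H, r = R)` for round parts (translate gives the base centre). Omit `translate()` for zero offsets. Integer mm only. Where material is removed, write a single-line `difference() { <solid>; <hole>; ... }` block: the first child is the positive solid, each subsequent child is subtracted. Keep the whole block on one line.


difference() { translate([439, 499, 0]) cylinder(h = 1462, r = 190); translate([439, 499, 0]) cylinder(h = 1462, r = 85); }


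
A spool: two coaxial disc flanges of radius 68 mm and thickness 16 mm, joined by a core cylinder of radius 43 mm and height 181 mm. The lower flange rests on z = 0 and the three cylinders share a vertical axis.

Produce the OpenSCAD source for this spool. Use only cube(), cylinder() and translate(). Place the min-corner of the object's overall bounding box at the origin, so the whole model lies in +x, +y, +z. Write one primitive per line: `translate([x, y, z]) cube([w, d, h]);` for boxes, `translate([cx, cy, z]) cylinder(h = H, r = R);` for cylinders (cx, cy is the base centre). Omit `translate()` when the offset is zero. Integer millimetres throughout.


translate([68, 68, 0]) cylinder(h = 16, r = 68);
translate([68, 68, 16]) cylinder(h = 181, r = 43);
translate([68, 68, 197]) cylinder(h = 16, r = 68);


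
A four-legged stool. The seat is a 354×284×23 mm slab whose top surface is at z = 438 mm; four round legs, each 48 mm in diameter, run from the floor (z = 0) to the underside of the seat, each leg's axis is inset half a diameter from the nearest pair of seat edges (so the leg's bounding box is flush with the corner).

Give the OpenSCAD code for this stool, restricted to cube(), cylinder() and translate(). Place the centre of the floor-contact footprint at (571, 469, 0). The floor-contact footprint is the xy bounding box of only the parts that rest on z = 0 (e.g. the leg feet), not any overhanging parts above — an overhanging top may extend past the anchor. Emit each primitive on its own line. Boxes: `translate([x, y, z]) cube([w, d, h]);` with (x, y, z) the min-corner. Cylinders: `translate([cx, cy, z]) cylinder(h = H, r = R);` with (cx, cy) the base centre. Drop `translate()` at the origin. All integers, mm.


translate([394, 327, 415]) cube([354, 284, 23]);
translate([418, 351, 0]) cylinder(h = 415, r = 24);
translate([724, 351, 0]) cylinder(h = 415, r = 24);
translate([418, 587, 0]) cylinder(h = 415, r = 24);
translate([724, 587, 0]) cylinder(h = 415, r = 24);


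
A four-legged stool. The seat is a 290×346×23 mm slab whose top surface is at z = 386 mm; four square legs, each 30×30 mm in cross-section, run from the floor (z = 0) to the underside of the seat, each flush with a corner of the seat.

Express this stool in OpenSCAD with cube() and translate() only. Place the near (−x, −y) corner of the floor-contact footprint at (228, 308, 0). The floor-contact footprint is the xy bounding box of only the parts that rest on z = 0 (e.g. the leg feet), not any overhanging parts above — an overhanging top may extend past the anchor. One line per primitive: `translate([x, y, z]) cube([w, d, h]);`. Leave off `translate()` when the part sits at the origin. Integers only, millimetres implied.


translate([228, 308, 363]) cube([290, 346, 23]);
translate([228, 308, 0]) cube([30, 30, 363]);
translate([488, 308, 0]) cube([30, 30, 363]);
translate([228, 624, 0]) cube([30, 30, 363]);
translate([488, 624, 0]) cube([30, 30, 363]);


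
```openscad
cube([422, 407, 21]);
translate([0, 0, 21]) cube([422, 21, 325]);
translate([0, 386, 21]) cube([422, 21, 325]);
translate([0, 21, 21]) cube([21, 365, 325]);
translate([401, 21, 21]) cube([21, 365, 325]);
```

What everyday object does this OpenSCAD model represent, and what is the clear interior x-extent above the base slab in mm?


An open box. The internal width is 380 mm.

A 422×407 base slab with four walls standing on it — an open box. The base is 422 mm wide and the walls are 21 mm thick, so the internal width is 422 − 2 × 21 = 380 mm.


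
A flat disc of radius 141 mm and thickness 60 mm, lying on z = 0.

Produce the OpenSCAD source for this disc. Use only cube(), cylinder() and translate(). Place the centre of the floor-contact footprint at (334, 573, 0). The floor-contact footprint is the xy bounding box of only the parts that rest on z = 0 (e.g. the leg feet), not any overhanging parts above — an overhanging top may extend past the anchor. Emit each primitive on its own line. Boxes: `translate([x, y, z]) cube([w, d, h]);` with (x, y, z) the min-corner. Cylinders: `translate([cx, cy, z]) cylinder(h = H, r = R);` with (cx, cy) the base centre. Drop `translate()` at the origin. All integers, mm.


translate([334, 573, 0]) cylinder(h = 60, r = 141);


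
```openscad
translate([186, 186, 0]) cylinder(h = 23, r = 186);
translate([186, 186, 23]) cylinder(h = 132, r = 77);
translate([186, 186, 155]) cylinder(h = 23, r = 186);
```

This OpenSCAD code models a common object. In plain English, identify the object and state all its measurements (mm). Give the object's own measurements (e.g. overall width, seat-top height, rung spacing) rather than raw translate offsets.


A spool: two coaxial disc flanges of radius 186 mm and thickness 23 mm, joined by a core cylinder of radius 77 mm and height 132 mm. The lower flange rests on z = 0 and the three cylinders share a vertical axis.


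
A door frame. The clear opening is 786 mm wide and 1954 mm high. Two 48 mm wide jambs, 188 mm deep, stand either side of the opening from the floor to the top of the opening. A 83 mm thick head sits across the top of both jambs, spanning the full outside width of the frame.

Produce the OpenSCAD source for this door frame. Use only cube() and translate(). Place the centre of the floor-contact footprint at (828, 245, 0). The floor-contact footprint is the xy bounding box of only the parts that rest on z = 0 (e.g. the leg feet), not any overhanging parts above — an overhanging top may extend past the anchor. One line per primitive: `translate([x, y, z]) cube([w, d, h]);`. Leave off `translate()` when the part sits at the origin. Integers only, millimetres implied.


translate([387, 151, 0]) cube([48, 188, 1954]);
translate([1221, 151, 0]) cube([48, 188, 1954]);
translate([387, 151, 1954]) cube([882, 188, 83]);


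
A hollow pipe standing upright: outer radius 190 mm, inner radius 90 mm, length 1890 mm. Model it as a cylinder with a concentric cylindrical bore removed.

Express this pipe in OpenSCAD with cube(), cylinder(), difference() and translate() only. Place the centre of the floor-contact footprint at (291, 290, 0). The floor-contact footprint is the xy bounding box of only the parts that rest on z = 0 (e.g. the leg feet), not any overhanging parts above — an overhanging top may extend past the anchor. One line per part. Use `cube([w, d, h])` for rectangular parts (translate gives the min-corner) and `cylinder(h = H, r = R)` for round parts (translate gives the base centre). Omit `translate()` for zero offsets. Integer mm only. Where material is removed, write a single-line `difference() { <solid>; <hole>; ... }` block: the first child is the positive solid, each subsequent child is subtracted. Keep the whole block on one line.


difference() { translate([291, 290, 0]) cylinder(h = 1890, r = 190); translate([291, 290, 0]) cylinder(h = 1890, r = 90); }


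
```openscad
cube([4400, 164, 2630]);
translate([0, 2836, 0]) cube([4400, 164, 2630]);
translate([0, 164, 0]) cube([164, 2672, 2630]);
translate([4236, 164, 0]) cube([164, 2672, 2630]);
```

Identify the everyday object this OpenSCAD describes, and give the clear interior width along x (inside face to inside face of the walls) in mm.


A house (or room) frame. The interior width is 4072 mm.

Four 2630 mm walls enclosing a rectangle with no floor or roof — a room or house frame. Outside width is 4400 mm and wall thickness is 164 mm, so the interior width is 4400 − 2 × 164 = 4072 mm.


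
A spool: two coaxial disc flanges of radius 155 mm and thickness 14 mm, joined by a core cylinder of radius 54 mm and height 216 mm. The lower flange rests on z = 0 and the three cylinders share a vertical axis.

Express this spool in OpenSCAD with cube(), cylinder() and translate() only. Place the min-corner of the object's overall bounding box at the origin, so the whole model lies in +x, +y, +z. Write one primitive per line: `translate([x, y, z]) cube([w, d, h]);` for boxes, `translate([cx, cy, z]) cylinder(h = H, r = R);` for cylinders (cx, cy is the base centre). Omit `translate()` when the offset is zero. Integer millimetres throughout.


translate([155, 155, 0]) cylinder(h = 14, r = 155);
translate([155, 155, 14]) cylinder(h = 216, r = 54);
translate([155, 155, 230]) cylinder(h = 14, r = 155);


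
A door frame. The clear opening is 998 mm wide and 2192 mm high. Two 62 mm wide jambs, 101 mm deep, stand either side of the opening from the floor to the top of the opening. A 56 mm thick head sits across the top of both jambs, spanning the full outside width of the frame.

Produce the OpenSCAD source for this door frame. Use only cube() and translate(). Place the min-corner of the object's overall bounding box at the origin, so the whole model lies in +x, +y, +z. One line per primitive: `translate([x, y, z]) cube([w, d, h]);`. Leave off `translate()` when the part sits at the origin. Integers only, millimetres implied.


cube([62, 101, 2192]);
translate([1060, 0, 0]) cube([62, 101, 2192]);
translate([0, 0, 2192]) cube([1122, 101, 56]);


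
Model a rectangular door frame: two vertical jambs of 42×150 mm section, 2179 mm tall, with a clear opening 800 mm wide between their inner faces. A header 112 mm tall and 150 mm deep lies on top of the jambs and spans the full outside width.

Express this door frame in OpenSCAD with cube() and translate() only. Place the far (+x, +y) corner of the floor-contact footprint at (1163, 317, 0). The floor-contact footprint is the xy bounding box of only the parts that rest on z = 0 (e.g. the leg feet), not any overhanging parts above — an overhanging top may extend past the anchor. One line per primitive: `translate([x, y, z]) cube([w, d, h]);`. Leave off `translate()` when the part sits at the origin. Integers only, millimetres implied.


translate([279, 167, 0]) cube([42, 150, 2179]);
translate([1121, 167, 0]) cube([42, 150, 2179]);
translate([279, 167, 2179]) cube([884, 150, 112]);


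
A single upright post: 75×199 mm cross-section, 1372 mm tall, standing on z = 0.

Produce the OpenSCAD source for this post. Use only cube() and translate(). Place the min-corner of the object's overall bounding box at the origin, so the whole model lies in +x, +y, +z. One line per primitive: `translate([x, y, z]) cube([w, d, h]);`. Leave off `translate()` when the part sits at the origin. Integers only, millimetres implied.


cube([75, 199, 1372]);


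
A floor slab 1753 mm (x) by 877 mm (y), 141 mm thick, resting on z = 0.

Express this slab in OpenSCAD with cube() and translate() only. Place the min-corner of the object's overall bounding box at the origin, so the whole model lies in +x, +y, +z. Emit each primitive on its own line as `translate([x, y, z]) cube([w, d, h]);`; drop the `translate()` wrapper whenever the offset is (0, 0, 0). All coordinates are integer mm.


cube([1753, 877, 141]);


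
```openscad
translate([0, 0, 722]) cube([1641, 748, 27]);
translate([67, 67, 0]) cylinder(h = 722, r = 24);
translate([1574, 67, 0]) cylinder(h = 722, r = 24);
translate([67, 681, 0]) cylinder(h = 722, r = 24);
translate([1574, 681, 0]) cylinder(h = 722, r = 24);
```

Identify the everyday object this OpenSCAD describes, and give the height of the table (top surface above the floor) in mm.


A table. The table height is 749 mm.

A 1641×748×27 slab sits at z = 722 on four Ø48 mm round legs — a table. The top surface is at 722 + 27 = 749 mm.


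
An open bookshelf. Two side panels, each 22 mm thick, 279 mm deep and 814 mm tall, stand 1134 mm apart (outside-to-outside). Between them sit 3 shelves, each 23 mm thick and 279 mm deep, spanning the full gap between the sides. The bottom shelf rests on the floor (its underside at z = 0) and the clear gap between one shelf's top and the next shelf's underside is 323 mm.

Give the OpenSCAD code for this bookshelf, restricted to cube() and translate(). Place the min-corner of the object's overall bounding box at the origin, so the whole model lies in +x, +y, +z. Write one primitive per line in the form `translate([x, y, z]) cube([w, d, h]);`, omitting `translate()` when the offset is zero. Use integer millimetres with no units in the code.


cube([22, 279, 814]);
translate([1112, 0, 0]) cube([22, 279, 814]);
translate([22, 0, 0]) cube([1090, 279, 23]);
translate([22, 0, 346]) cube([1090, 279, 23]);
translate([22, 0, 692]) cube([1090, 279, 23]);


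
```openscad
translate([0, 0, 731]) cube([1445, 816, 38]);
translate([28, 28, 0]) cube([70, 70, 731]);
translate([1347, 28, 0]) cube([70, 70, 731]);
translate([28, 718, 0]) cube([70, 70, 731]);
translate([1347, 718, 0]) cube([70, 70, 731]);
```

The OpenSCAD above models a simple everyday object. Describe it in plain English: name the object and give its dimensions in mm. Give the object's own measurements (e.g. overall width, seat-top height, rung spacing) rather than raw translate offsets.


A rectangular dining table. The top is 1445×816×38 mm with its upper surface at z = 769 mm. It stands on four 70×70 mm square legs, each inset 28 mm from the nearest pair of top edges, running from the floor to the underside of the top.


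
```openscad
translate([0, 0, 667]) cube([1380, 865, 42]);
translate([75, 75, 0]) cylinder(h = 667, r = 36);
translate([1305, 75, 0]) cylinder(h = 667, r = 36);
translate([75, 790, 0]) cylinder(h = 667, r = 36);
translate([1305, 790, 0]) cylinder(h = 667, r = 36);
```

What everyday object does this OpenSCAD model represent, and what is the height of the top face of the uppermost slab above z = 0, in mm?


A table. The table height is 709 mm.

A 1380×865×42 slab sits at z = 667 on four Ø72 mm round legs — a table. The top surface is at 667 + 42 = 709 mm.


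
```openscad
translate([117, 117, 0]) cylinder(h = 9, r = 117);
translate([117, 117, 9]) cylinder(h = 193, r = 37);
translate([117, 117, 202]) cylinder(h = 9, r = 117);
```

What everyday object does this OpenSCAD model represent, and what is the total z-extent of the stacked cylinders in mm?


A spool. The overall height is 211 mm.

Three coaxial cylinders, large–small–large — a spool. Two 9 mm flanges and a 193 mm core give 9 + 193 + 9 = 211 mm.


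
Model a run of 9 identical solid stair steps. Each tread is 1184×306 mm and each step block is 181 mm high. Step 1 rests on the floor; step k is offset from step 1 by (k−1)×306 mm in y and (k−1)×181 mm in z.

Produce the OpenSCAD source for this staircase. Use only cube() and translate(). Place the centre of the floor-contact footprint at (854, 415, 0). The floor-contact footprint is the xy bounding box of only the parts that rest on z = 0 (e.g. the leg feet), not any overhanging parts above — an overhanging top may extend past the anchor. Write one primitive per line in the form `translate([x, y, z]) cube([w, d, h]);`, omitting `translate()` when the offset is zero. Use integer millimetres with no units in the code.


translate([262, 262, 0]) cube([1184, 306, 181]);
translate([262, 568, 181]) cube([1184, 306, 181]);
translate([262, 874, 362]) cube([1184, 306, 181]);
translate([262, 1180, 543]) cube([1184, 306, 181]);
translate([262, 1486, 724]) cube([1184, 306, 181]);
translate([262, 1792, 905]) cube([1184, 306, 181]);
translate([262, 2098, 1086]) cube([1184, 306, 181]);
translate([262, 2404, 1267]) cube([1184, 306, 181]);
translate([262, 2710, 1448]) cube([1184, 306, 181]);


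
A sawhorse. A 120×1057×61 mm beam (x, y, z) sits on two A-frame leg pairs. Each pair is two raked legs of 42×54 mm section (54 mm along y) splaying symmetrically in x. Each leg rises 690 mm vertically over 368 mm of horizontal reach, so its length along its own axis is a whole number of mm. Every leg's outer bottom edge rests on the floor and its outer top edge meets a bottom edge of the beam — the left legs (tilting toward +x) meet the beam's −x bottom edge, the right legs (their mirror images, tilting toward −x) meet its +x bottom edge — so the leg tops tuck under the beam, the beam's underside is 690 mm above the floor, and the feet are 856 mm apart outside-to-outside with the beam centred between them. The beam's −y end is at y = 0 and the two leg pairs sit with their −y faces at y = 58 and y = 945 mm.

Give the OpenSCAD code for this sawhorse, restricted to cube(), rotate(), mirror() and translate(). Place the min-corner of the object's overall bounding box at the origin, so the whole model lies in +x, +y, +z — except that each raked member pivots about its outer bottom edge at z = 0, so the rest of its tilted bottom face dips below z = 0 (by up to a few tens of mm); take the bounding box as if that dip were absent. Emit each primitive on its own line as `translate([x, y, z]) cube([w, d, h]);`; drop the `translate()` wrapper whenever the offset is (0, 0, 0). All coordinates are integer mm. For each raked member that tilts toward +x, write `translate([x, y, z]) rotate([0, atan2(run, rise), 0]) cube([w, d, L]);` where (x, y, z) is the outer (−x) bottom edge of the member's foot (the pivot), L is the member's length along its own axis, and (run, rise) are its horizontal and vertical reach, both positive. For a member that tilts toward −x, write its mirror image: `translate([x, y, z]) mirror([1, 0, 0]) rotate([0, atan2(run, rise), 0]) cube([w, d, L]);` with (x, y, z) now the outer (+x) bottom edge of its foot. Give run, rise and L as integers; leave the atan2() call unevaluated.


translate([368, 0, 690]) cube([120, 1057, 61]);
translate([0, 58, 0]) rotate([0, atan2(368, 690), 0]) cube([42, 54, 782]);
translate([856, 58, 0]) mirror([1, 0, 0]) rotate([0, atan2(368, 690), 0]) cube([42, 54, 782]);
translate([0, 945, 0]) rotate([0, atan2(368, 690), 0]) cube([42, 54, 782]);
translate([856, 945, 0]) mirror([1, 0, 0]) rotate([0, atan2(368, 690), 0]) cube([42, 54, 782]);


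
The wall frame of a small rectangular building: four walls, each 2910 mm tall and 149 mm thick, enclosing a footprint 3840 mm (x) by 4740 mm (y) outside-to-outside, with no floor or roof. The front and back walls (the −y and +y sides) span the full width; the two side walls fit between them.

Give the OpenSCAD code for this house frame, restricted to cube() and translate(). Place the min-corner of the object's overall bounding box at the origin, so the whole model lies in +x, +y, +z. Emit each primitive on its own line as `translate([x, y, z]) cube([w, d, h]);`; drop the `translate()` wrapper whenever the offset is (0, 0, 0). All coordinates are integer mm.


cube([3840, 149, 2910]);
translate([0, 4591, 0]) cube([3840, 149, 2910]);
translate([0, 149, 0]) cube([149, 4442, 2910]);
translate([3691, 149, 0]) cube([149, 4442, 2910]);


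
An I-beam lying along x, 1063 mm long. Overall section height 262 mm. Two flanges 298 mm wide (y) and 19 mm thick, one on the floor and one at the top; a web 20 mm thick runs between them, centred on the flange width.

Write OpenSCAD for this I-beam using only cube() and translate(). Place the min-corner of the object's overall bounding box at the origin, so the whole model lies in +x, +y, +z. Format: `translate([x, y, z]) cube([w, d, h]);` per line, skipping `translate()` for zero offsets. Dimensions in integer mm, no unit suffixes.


cube([1063, 298, 19]);
translate([0, 139, 19]) cube([1063, 20, 224]);
translate([0, 0, 243]) cube([1063, 298, 19]);


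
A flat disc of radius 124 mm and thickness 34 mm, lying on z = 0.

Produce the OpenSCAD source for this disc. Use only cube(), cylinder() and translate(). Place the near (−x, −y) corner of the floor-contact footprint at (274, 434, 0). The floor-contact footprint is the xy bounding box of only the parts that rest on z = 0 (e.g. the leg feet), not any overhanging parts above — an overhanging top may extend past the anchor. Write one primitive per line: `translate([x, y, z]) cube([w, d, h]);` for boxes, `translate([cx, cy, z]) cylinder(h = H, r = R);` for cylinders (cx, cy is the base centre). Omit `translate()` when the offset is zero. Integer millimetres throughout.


translate([398, 558, 0]) cylinder(h = 34, r = 124);


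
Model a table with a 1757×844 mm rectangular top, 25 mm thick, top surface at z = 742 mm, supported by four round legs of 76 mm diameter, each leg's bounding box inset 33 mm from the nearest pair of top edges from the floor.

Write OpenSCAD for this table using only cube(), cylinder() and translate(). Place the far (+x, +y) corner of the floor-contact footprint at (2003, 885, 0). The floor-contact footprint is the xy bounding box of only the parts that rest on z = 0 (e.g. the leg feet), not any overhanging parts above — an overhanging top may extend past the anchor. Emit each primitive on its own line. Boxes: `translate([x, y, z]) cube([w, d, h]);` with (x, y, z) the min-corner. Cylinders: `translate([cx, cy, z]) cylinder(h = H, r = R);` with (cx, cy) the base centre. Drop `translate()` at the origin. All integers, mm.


// leg_h = 742 - 25 = 717
translate([279, 74, 717]) cube([1757, 844, 25]);
translate([350, 145, 0]) cylinder(h = 717, r = 38);
translate([1965, 145, 0]) cylinder(h = 717, r = 38);
translate([350, 847, 0]) cylinder(h = 717, r = 38);
translate([1965, 847, 0]) cylinder(h = 717, r = 38);
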